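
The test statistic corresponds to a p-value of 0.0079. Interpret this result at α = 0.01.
Since p = 0.0079 < α = 0.01, reject H₀.
There is sufficient evidence to reject the null hypothesis; the result is statistically significant at the 0.01 level.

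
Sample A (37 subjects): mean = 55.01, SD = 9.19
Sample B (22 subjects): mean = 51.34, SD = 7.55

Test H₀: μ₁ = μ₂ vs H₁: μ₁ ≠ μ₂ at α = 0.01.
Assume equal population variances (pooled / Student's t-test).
Student's two-sample t-test (equal variances):
H₀: μ₁ = μ₂
H₁: μ₁ ≠ μ₂
df = n₁ + n₂ - 2 = 57
Pooled variance s_p² = [(n₁-1)s₁² + (n₂-1)s₂²] / (n₁ + n₂ - 2) = [(36)(9.19²) + (21)(7.55²)] / 57 = 74.3416
SE = √(s_p²(1/n₁ + 1/n₂)) = √(74.3416 × (1/37 + 1/22)) = 2.3213
t = (x̄₁ - x̄₂) / SE = (55.01 - 51.34) / 2.3213 = 3.67 / 2.3213 = 1.581
p-value = 0.1194

Since p-value > α = 0.01, we fail to reject H₀.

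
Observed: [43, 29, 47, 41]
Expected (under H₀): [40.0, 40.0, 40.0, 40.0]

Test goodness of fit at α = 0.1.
Chi-square goodness of fit test:
H₀: observed counts match expected distribution
H₁: observed counts differ from expected distribution
df = k - 1 = 3
χ² = Σ(O - E)²/E
   = (43 - 40.0)²/40.0 + (29 - 40.0)²/40.0 + (47 - 40.0)²/40.0 + (41 - 40.0)²/40.0
   = 0.225 + 3.025 + 1.225 + 0.025
   = 4.50
p-value = 0.2123

Since p-value > α = 0.1, we fail to reject H₀.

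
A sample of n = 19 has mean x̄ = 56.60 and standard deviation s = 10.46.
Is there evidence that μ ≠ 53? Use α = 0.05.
One-sample t-test:
H₀: μ = 53
H₁: μ ≠ 53
df = n - 1 = 18
t = (x̄ - μ₀) / (s/√n) = (56.60 - 53) / (10.46/√19) = 1.500
p-value = 0.1509

Since p-value > α = 0.05, we fail to reject H₀.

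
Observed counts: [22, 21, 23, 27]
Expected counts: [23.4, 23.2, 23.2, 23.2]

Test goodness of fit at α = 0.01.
Chi-square goodness of fit test:
H₀: observed counts match expected distribution
H₁: observed counts differ from expected distribution
df = k - 1 = 3
χ² = Σ(O - E)²/E
   = (22 - 23.4)²/23.4 + (21 - 23.2)²/23.2 + (23 - 23.2)²/23.2 + (27 - 23.2)²/23.2
   = 0.084 + 0.209 + 0.002 + 0.622
   = 0.92
p-value = 0.8214

Since p-value > α = 0.01, we fail to reject H₀.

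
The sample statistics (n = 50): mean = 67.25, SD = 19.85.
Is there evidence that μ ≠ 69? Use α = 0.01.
One-sample t-test:
H₀: μ = 69
H₁: μ ≠ 69
df = n - 1 = 49
t = (x̄ - μ₀) / (s/√n) = (67.25 - 69) / (19.85/√50) = -0.623
p-value = 0.5359

Since p-value > α = 0.01, we fail to reject H₀.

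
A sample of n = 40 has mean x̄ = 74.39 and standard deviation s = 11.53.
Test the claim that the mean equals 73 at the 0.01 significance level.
One-sample t-test:
H₀: μ = 73
H₁: μ ≠ 73
df = n - 1 = 39
t = (x̄ - μ₀) / (s/√n) = (74.39 - 73) / (11.53/√40) = 0.762
p-value = 0.4504

Since p-value > α = 0.01, we fail to reject H₀.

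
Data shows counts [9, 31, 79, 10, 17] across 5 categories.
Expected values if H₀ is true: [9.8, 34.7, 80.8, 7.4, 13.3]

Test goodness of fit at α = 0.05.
Chi-square goodness of fit test:
H₀: observed counts match expected distribution
H₁: observed counts differ from expected distribution
df = k - 1 = 4
χ² = Σ(O - E)²/E
   = (9 - 9.8)²/9.8 + (31 - 34.7)²/34.7 + (79 - 80.8)²/80.8 + (10 - 7.4)²/7.4 + (17 - 13.3)²/13.3
   = 0.065 + 0.395 + 0.040 + 0.914 + 1.029
   = 2.44
p-value = 0.6549

Since p-value > α = 0.05, we fail to reject H₀.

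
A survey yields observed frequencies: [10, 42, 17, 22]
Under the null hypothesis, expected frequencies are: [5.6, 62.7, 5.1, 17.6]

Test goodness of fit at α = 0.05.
Chi-square goodness of fit test:
H₀: observed counts match expected distribution
H₁: observed counts differ from expected distribution
df = k - 1 = 3
χ² = Σ(O - E)²/E
   = (10 - 5.6)²/5.6 + (42 - 62.7)²/62.7 + (17 - 5.1)²/5.1 + (22 - 17.6)²/17.6
   = 3.457 + 6.834 + 27.767 + 1.100
   = 39.16
p-value < 0.0001

Since p-value < α = 0.05, we reject H₀.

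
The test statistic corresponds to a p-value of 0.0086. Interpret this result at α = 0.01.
Since p = 0.0086 < α = 0.01, reject H₀.
There is sufficient evidence to reject the null hypothesis; the result is statistically significant at the 0.01 level.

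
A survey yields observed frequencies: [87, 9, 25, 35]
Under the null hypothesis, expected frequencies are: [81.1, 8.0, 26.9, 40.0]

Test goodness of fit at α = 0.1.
Chi-square goodness of fit test:
H₀: observed counts match expected distribution
H₁: observed counts differ from expected distribution
df = k - 1 = 3
χ² = Σ(O - E)²/E
   = (87 - 81.1)²/81.1 + (9 - 8.0)²/8.0 + (25 - 26.9)²/26.9 + (35 - 40.0)²/40.0
   = 0.429 + 0.125 + 0.134 + 0.625
   = 1.31
p-value = 0.7259

Since p-value > α = 0.1, we fail to reject H₀.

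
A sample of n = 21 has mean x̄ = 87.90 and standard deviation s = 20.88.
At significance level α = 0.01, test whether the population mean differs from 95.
One-sample t-test:
H₀: μ = 95
H₁: μ ≠ 95
df = n - 1 = 20
t = (x̄ - μ₀) / (s/√n) = (87.90 - 95) / (20.88/√21) = -1.558
p-value = 0.1349

Since p-value > α = 0.01, we fail to reject H₀.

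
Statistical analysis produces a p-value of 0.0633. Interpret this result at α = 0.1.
Since p = 0.0633 < α = 0.1, reject H₀.
There is sufficient evidence to reject the null hypothesis; the result is statistically significant at the 0.1 level.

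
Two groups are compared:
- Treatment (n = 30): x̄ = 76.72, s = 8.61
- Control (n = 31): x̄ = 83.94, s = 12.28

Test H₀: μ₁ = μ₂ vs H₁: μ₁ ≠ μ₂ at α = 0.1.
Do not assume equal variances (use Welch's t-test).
Welch's two-sample t-test:
H₀: μ₁ = μ₂
H₁: μ₁ ≠ μ₂
s₁²/n₁ = 8.61²/30 = 2.4711,  s₂²/n₂ = 12.28²/31 = 4.8645
SE = √(s₁²/n₁ + s₂²/n₂) = √(2.4711 + 4.8645) = 2.7084
df (Welch-Satterthwaite) = (s₁²/n₁ + s₂²/n₂)² / [(s₁²/n₁)²/(n₁-1) + (s₂²/n₂)²/(n₂-1)] ≈ 53.85
t = (x̄₁ - x̄₂) / SE = (76.72 - 83.94) / 2.7084 = -7.22 / 2.7084 = -2.666
p-value = 0.0101

Since p-value < α = 0.1, we reject H₀.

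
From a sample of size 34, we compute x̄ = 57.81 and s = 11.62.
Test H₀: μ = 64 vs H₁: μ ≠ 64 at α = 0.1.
One-sample t-test:
H₀: μ = 64
H₁: μ ≠ 64
df = n - 1 = 33
t = (x̄ - μ₀) / (s/√n) = (57.81 - 64) / (11.62/√34) = -3.106
p-value = 0.0039

Since p-value < α = 0.1, we reject H₀.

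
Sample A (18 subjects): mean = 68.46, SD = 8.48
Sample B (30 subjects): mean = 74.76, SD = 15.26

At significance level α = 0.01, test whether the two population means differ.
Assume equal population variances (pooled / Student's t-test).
Student's two-sample t-test (equal variances):
H₀: μ₁ = μ₂
H₁: μ₁ ≠ μ₂
df = n₁ + n₂ - 2 = 46
Pooled variance s_p² = [(n₁-1)s₁² + (n₂-1)s₂²] / (n₁ + n₂ - 2) = [(17)(8.48²) + (29)(15.26²)] / 46 = 173.3834
SE = √(s_p²(1/n₁ + 1/n₂)) = √(173.3834 × (1/18 + 1/30)) = 3.9258
t = (x̄₁ - x̄₂) / SE = (68.46 - 74.76) / 3.9258 = -6.30 / 3.9258 = -1.605
p-value = 0.1154

Since p-value > α = 0.01, we fail to reject H₀.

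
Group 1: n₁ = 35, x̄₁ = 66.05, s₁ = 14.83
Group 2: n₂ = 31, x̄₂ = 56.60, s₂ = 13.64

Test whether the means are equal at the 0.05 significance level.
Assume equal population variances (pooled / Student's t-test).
Student's two-sample t-test (equal variances):
H₀: μ₁ = μ₂
H₁: μ₁ ≠ μ₂
df = n₁ + n₂ - 2 = 64
Pooled variance s_p² = [(n₁-1)s₁² + (n₂-1)s₂²] / (n₁ + n₂ - 2) = [(34)(14.83²) + (30)(13.64²)] / 64 = 204.0480
SE = √(s_p²(1/n₁ + 1/n₂)) = √(204.0480 × (1/35 + 1/31)) = 3.5231
t = (x̄₁ - x̄₂) / SE = (66.05 - 56.60) / 3.5231 = 9.45 / 3.5231 = 2.682
p-value = 0.0093

Since p-value < α = 0.05, we reject H₀.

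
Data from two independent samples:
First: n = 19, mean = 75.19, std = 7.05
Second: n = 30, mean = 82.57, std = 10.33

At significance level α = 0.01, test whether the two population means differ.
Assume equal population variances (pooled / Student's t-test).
Student's two-sample t-test (equal variances):
H₀: μ₁ = μ₂
H₁: μ₁ ≠ μ₂
df = n₁ + n₂ - 2 = 47
Pooled variance s_p² = [(n₁-1)s₁² + (n₂-1)s₂²] / (n₁ + n₂ - 2) = [(18)(7.05²) + (29)(10.33²)] / 47 = 84.8767
SE = √(s_p²(1/n₁ + 1/n₂)) = √(84.8767 × (1/19 + 1/30)) = 2.7012
t = (x̄₁ - x̄₂) / SE = (75.19 - 82.57) / 2.7012 = -7.38 / 2.7012 = -2.732
p-value = 0.0088

Since p-value < α = 0.01, we reject H₀.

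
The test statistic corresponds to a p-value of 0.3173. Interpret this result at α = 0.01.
Since p = 0.3173 > α = 0.01, fail to reject H₀.
There is insufficient evidence to reject the null hypothesis; the result is not statistically significant at the 0.01 level.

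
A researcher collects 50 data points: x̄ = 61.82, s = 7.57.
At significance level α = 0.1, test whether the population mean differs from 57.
One-sample t-test:
H₀: μ = 57
H₁: μ ≠ 57
df = n - 1 = 49
t = (x̄ - μ₀) / (s/√n) = (61.82 - 57) / (7.57/√50) = 4.502
p-value < 0.0001

Since p-value < α = 0.1, we reject H₀.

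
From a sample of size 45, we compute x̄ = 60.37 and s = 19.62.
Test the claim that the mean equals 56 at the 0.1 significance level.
One-sample t-test:
H₀: μ = 56
H₁: μ ≠ 56
df = n - 1 = 44
t = (x̄ - μ₀) / (s/√n) = (60.37 - 56) / (19.62/√45) = 1.494
p-value = 0.1423

Since p-value > α = 0.1, we fail to reject H₀.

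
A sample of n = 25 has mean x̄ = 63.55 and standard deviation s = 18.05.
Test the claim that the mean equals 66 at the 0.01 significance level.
One-sample t-test:
H₀: μ = 66
H₁: μ ≠ 66
df = n - 1 = 24
t = (x̄ - μ₀) / (s/√n) = (63.55 - 66) / (18.05/√25) = -0.679
p-value = 0.5038

Since p-value > α = 0.01, we fail to reject H₀.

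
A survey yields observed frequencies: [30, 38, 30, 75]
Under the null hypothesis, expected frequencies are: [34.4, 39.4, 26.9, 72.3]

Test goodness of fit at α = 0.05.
Chi-square goodness of fit test:
H₀: observed counts match expected distribution
H₁: observed counts differ from expected distribution
df = k - 1 = 3
χ² = Σ(O - E)²/E
   = (30 - 34.4)²/34.4 + (38 - 39.4)²/39.4 + (30 - 26.9)²/26.9 + (75 - 72.3)²/72.3
   = 0.563 + 0.050 + 0.357 + 0.101
   = 1.07
p-value = 0.7842

Since p-value > α = 0.05, we fail to reject H₀.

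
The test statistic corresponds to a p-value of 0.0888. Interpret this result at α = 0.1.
Since p = 0.0888 < α = 0.1, reject H₀.
There is sufficient evidence to reject the null hypothesis; the result is statistically significant at the 0.1 level.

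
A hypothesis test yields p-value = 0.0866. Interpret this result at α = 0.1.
Since p = 0.0866 < α = 0.1, reject H₀.
There is sufficient evidence to reject the null hypothesis; the result is statistically significant at the 0.1 level.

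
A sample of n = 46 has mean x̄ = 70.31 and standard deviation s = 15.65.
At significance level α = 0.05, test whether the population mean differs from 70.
One-sample t-test:
H₀: μ = 70
H₁: μ ≠ 70
df = n - 1 = 45
t = (x̄ - μ₀) / (s/√n) = (70.31 - 70) / (15.65/√46) = 0.134
p-value = 0.8937

Since p-value > α = 0.05, we fail to reject H₀.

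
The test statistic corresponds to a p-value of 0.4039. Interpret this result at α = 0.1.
Since p = 0.4039 > α = 0.1, fail to reject H₀.
There is insufficient evidence to reject the null hypothesis; the result is not statistically significant at the 0.1 level.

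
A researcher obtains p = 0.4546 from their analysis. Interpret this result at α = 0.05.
Since p = 0.4546 > α = 0.05, fail to reject H₀.
There is insufficient evidence to reject the null hypothesis; the result is not statistically significant at the 0.05 level.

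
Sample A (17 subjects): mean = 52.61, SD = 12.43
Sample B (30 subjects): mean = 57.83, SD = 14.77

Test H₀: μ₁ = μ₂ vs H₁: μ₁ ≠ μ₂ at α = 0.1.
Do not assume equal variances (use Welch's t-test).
Welch's two-sample t-test:
H₀: μ₁ = μ₂
H₁: μ₁ ≠ μ₂
s₁²/n₁ = 12.43²/17 = 9.0885,  s₂²/n₂ = 14.77²/30 = 7.2718
SE = √(s₁²/n₁ + s₂²/n₂) = √(9.0885 + 7.2718) = 4.0448
df (Welch-Satterthwaite) = (s₁²/n₁ + s₂²/n₂)² / [(s₁²/n₁)²/(n₁-1) + (s₂²/n₂)²/(n₂-1)] ≈ 38.31
t = (x̄₁ - x̄₂) / SE = (52.61 - 57.83) / 4.0448 = -5.22 / 4.0448 = -1.291
p-value = 0.2046

Since p-value > α = 0.1, we fail to reject H₀.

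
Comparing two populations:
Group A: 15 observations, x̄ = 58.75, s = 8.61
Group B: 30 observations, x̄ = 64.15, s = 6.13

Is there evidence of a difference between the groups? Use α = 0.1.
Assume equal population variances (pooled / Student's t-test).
Student's two-sample t-test (equal variances):
H₀: μ₁ = μ₂
H₁: μ₁ ≠ μ₂
df = n₁ + n₂ - 2 = 43
Pooled variance s_p² = [(n₁-1)s₁² + (n₂-1)s₂²] / (n₁ + n₂ - 2) = [(14)(8.61²) + (29)(6.13²)] / 43 = 49.4786
SE = √(s_p²(1/n₁ + 1/n₂)) = √(49.4786 × (1/15 + 1/30)) = 2.2244
t = (x̄₁ - x̄₂) / SE = (58.75 - 64.15) / 2.2244 = -5.40 / 2.2244 = -2.428
p-value = 0.0195

Since p-value < α = 0.1, we reject H₀.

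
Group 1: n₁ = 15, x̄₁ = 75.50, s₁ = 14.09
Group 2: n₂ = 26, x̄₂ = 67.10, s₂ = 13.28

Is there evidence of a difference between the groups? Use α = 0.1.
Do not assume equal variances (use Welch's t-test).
Welch's two-sample t-test:
H₀: μ₁ = μ₂
H₁: μ₁ ≠ μ₂
s₁²/n₁ = 14.09²/15 = 13.2352,  s₂²/n₂ = 13.28²/26 = 6.7830
SE = √(s₁²/n₁ + s₂²/n₂) = √(13.2352 + 6.7830) = 4.4742
df (Welch-Satterthwaite) = (s₁²/n₁ + s₂²/n₂)² / [(s₁²/n₁)²/(n₁-1) + (s₂²/n₂)²/(n₂-1)] ≈ 27.92
t = (x̄₁ - x̄₂) / SE = (75.50 - 67.10) / 4.4742 = 8.40 / 4.4742 = 1.877
p-value = 0.0709

Since p-value < α = 0.1, we reject H₀.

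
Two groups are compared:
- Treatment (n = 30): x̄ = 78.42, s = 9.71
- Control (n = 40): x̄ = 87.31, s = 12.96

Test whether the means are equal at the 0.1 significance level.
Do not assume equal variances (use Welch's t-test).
Welch's two-sample t-test:
H₀: μ₁ = μ₂
H₁: μ₁ ≠ μ₂
s₁²/n₁ = 9.71²/30 = 3.1428,  s₂²/n₂ = 12.96²/40 = 4.1990
SE = √(s₁²/n₁ + s₂²/n₂) = √(3.1428 + 4.1990) = 2.7096
df (Welch-Satterthwaite) = (s₁²/n₁ + s₂²/n₂)² / [(s₁²/n₁)²/(n₁-1) + (s₂²/n₂)²/(n₂-1)] ≈ 68.00
t = (x̄₁ - x̄₂) / SE = (78.42 - 87.31) / 2.7096 = -8.89 / 2.7096 = -3.281
p-value = 0.0016

Since p-value < α = 0.1, we reject H₀.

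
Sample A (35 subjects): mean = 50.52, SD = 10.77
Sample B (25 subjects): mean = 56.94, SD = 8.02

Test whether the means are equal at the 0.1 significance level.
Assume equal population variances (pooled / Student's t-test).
Student's two-sample t-test (equal variances):
H₀: μ₁ = μ₂
H₁: μ₁ ≠ μ₂
df = n₁ + n₂ - 2 = 58
Pooled variance s_p² = [(n₁-1)s₁² + (n₂-1)s₂²] / (n₁ + n₂ - 2) = [(34)(10.77²) + (24)(8.02²)] / 58 = 94.6112
SE = √(s_p²(1/n₁ + 1/n₂)) = √(94.6112 × (1/35 + 1/25)) = 2.5471
t = (x̄₁ - x̄₂) / SE = (50.52 - 56.94) / 2.5471 = -6.42 / 2.5471 = -2.521
p-value = 0.0145

Since p-value < α = 0.1, we reject H₀.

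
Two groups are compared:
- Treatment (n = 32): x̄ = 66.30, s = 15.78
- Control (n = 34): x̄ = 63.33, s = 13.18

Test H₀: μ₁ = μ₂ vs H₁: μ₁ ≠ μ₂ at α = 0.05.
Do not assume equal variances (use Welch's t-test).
Welch's two-sample t-test:
H₀: μ₁ = μ₂
H₁: μ₁ ≠ μ₂
s₁²/n₁ = 15.78²/32 = 7.7815,  s₂²/n₂ = 13.18²/34 = 5.1092
SE = √(s₁²/n₁ + s₂²/n₂) = √(7.7815 + 5.1092) = 3.5904
df (Welch-Satterthwaite) = (s₁²/n₁ + s₂²/n₂)² / [(s₁²/n₁)²/(n₁-1) + (s₂²/n₂)²/(n₂-1)] ≈ 60.55
t = (x̄₁ - x̄₂) / SE = (66.30 - 63.33) / 3.5904 = 2.97 / 3.5904 = 0.827
p-value = 0.4114

Since p-value > α = 0.05, we fail to reject H₀.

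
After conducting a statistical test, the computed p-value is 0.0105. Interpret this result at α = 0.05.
Since p = 0.0105 < α = 0.05, reject H₀.
There is sufficient evidence to reject the null hypothesis; the result is statistically significant at the 0.05 level.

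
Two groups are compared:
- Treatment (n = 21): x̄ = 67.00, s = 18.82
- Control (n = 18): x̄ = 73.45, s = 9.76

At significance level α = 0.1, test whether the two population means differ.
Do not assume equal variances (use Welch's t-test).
Welch's two-sample t-test:
H₀: μ₁ = μ₂
H₁: μ₁ ≠ μ₂
s₁²/n₁ = 18.82²/21 = 16.8663,  s₂²/n₂ = 9.76²/18 = 5.2921
SE = √(s₁²/n₁ + s₂²/n₂) = √(16.8663 + 5.2921) = 4.7073
df (Welch-Satterthwaite) = (s₁²/n₁ + s₂²/n₂)² / [(s₁²/n₁)²/(n₁-1) + (s₂²/n₂)²/(n₂-1)] ≈ 30.94
t = (x̄₁ - x̄₂) / SE = (67.00 - 73.45) / 4.7073 = -6.45 / 4.7073 = -1.370
p-value = 0.1805

Since p-value > α = 0.1, we fail to reject H₀.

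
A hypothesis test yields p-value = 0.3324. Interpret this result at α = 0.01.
Since p = 0.3324 > α = 0.01, fail to reject H₀.
There is insufficient evidence to reject the null hypothesis; the result is not statistically significant at the 0.01 level.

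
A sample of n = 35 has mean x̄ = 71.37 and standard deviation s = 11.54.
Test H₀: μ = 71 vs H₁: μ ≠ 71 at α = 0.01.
One-sample t-test:
H₀: μ = 71
H₁: μ ≠ 71
df = n - 1 = 34
t = (x̄ - μ₀) / (s/√n) = (71.37 - 71) / (11.54/√35) = 0.190
p-value = 0.8507

Since p-value > α = 0.01, we fail to reject H₀.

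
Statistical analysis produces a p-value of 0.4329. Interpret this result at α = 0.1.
Since p = 0.4329 > α = 0.1, fail to reject H₀.
There is insufficient evidence to reject the null hypothesis; the result is not statistically significant at the 0.1 level.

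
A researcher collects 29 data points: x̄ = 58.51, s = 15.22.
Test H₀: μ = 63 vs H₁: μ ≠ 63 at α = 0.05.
One-sample t-test:
H₀: μ = 63
H₁: μ ≠ 63
df = n - 1 = 28
t = (x̄ - μ₀) / (s/√n) = (58.51 - 63) / (15.22/√29) = -1.589
p-value = 0.1234

Since p-value > α = 0.05, we fail to reject H₀.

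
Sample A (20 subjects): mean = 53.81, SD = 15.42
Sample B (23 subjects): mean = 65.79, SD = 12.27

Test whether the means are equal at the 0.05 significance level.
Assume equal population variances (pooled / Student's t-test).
Student's two-sample t-test (equal variances):
H₀: μ₁ = μ₂
H₁: μ₁ ≠ μ₂
df = n₁ + n₂ - 2 = 41
Pooled variance s_p² = [(n₁-1)s₁² + (n₂-1)s₂²] / (n₁ + n₂ - 2) = [(19)(15.42²) + (22)(12.27²)] / 41 = 190.9735
SE = √(s_p²(1/n₁ + 1/n₂)) = √(190.9735 × (1/20 + 1/23)) = 4.2251
t = (x̄₁ - x̄₂) / SE = (53.81 - 65.79) / 4.2251 = -11.98 / 4.2251 = -2.835
p-value = 0.0071

Since p-value < α = 0.05, we reject H₀.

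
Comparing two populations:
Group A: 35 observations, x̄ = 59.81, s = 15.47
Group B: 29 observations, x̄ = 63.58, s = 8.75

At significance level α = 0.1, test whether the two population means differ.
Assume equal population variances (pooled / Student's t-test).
Student's two-sample t-test (equal variances):
H₀: μ₁ = μ₂
H₁: μ₁ ≠ μ₂
df = n₁ + n₂ - 2 = 62
Pooled variance s_p² = [(n₁-1)s₁² + (n₂-1)s₂²] / (n₁ + n₂ - 2) = [(34)(15.47²) + (28)(8.75²)] / 62 = 165.8171
SE = √(s_p²(1/n₁ + 1/n₂)) = √(165.8171 × (1/35 + 1/29)) = 3.2335
t = (x̄₁ - x̄₂) / SE = (59.81 - 63.58) / 3.2335 = -3.77 / 3.2335 = -1.166
p-value = 0.2481

Since p-value > α = 0.1, we fail to reject H₀.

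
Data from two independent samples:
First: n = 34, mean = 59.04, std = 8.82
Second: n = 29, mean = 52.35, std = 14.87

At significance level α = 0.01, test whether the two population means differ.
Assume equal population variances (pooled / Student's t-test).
Student's two-sample t-test (equal variances):
H₀: μ₁ = μ₂
H₁: μ₁ ≠ μ₂
df = n₁ + n₂ - 2 = 61
Pooled variance s_p² = [(n₁-1)s₁² + (n₂-1)s₂²] / (n₁ + n₂ - 2) = [(33)(8.82²) + (28)(14.87²)] / 61 = 143.5807
SE = √(s_p²(1/n₁ + 1/n₂)) = √(143.5807 × (1/34 + 1/29)) = 3.0289
t = (x̄₁ - x̄₂) / SE = (59.04 - 52.35) / 3.0289 = 6.69 / 3.0289 = 2.209
p-value = 0.0310

Since p-value > α = 0.01, we fail to reject H₀.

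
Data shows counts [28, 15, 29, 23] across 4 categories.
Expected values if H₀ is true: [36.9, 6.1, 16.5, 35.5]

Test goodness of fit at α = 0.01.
Chi-square goodness of fit test:
H₀: observed counts match expected distribution
H₁: observed counts differ from expected distribution
df = k - 1 = 3
χ² = Σ(O - E)²/E
   = (28 - 36.9)²/36.9 + (15 - 6.1)²/6.1 + (29 - 16.5)²/16.5 + (23 - 35.5)²/35.5
   = 2.147 + 12.985 + 9.470 + 4.401
   = 29.00
p-value < 0.0001

Since p-value < α = 0.01, we reject H₀.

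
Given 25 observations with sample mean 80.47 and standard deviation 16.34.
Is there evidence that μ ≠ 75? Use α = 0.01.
One-sample t-test:
H₀: μ = 75
H₁: μ ≠ 75
df = n - 1 = 24
t = (x̄ - μ₀) / (s/√n) = (80.47 - 75) / (16.34/√25) = 1.674
p-value = 0.1072

Since p-value > α = 0.01, we fail to reject H₀.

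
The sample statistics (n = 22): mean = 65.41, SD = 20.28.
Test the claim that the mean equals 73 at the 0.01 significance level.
One-sample t-test:
H₀: μ = 73
H₁: μ ≠ 73
df = n - 1 = 21
t = (x̄ - μ₀) / (s/√n) = (65.41 - 73) / (20.28/√22) = -1.755
p-value = 0.0938

Since p-value > α = 0.01, we fail to reject H₀.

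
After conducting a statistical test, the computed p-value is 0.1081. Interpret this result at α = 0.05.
Since p = 0.1081 > α = 0.05, fail to reject H₀.
There is insufficient evidence to reject the null hypothesis; the result is not statistically significant at the 0.05 level.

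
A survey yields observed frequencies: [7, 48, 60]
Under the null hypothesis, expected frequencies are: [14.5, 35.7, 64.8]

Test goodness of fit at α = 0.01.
Chi-square goodness of fit test:
H₀: observed counts match expected distribution
H₁: observed counts differ from expected distribution
df = k - 1 = 2
χ² = Σ(O - E)²/E
   = (7 - 14.5)²/14.5 + (48 - 35.7)²/35.7 + (60 - 64.8)²/64.8
   = 3.879 + 4.238 + 0.356
   = 8.47
p-value = 0.0145

Since p-value > α = 0.01, we fail to reject H₀.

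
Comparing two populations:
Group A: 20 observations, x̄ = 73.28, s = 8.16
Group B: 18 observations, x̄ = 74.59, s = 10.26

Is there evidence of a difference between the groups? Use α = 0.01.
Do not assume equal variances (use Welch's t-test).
Welch's two-sample t-test:
H₀: μ₁ = μ₂
H₁: μ₁ ≠ μ₂
s₁²/n₁ = 8.16²/20 = 3.3293,  s₂²/n₂ = 10.26²/18 = 5.8482
SE = √(s₁²/n₁ + s₂²/n₂) = √(3.3293 + 5.8482) = 3.0294
df (Welch-Satterthwaite) = (s₁²/n₁ + s₂²/n₂)² / [(s₁²/n₁)²/(n₁-1) + (s₂²/n₂)²/(n₂-1)] ≈ 32.45
t = (x̄₁ - x̄₂) / SE = (73.28 - 74.59) / 3.0294 = -1.31 / 3.0294 = -0.432
p-value = 0.6683

Since p-value > α = 0.01, we fail to reject H₀.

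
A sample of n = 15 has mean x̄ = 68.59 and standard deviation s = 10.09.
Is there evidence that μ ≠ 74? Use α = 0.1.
One-sample t-test:
H₀: μ = 74
H₁: μ ≠ 74
df = n - 1 = 14
t = (x̄ - μ₀) / (s/√n) = (68.59 - 74) / (10.09/√15) = -2.077
p-value = 0.0567

Since p-value < α = 0.1, we reject H₀.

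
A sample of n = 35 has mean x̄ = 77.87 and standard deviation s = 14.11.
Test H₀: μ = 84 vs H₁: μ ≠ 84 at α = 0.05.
One-sample t-test:
H₀: μ = 84
H₁: μ ≠ 84
df = n - 1 = 34
t = (x̄ - μ₀) / (s/√n) = (77.87 - 84) / (14.11/√35) = -2.570
p-value = 0.0147

Since p-value < α = 0.05, we reject H₀.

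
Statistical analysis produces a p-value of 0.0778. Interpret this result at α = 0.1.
Since p = 0.0778 < α = 0.1, reject H₀.
There is sufficient evidence to reject the null hypothesis; the result is statistically significant at the 0.1 level.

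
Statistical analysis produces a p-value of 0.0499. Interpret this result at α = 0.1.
Since p = 0.0499 < α = 0.1, reject H₀.
There is sufficient evidence to reject the null hypothesis; the result is statistically significant at the 0.1 level.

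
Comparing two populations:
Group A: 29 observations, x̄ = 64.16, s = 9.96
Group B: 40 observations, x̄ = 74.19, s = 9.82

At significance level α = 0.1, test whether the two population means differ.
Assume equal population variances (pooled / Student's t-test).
Student's two-sample t-test (equal variances):
H₀: μ₁ = μ₂
H₁: μ₁ ≠ μ₂
df = n₁ + n₂ - 2 = 67
Pooled variance s_p² = [(n₁-1)s₁² + (n₂-1)s₂²] / (n₁ + n₂ - 2) = [(28)(9.96²) + (39)(9.82²)] / 67 = 97.5897
SE = √(s_p²(1/n₁ + 1/n₂)) = √(97.5897 × (1/29 + 1/40)) = 2.4093
t = (x̄₁ - x̄₂) / SE = (64.16 - 74.19) / 2.4093 = -10.03 / 2.4093 = -4.163
p-value = 0.0001

Since p-value < α = 0.1, we reject H₀.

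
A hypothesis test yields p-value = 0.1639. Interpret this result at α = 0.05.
Since p = 0.1639 > α = 0.05, fail to reject H₀.
There is insufficient evidence to reject the null hypothesis; the result is not statistically significant at the 0.05 level.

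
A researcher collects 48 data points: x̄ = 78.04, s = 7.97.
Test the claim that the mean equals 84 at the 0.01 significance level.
One-sample t-test:
H₀: μ = 84
H₁: μ ≠ 84
df = n - 1 = 47
t = (x̄ - μ₀) / (s/√n) = (78.04 - 84) / (7.97/√48) = -5.181
p-value < 0.0001

Since p-value < α = 0.01, we reject H₀.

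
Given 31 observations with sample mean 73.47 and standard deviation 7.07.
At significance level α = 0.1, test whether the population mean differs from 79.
One-sample t-test:
H₀: μ = 79
H₁: μ ≠ 79
df = n - 1 = 30
t = (x̄ - μ₀) / (s/√n) = (73.47 - 79) / (7.07/√31) = -4.355
p-value = 0.0001

Since p-value < α = 0.1, we reject H₀.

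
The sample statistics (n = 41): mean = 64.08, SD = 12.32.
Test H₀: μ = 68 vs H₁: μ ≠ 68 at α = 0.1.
One-sample t-test:
H₀: μ = 68
H₁: μ ≠ 68
df = n - 1 = 40
t = (x̄ - μ₀) / (s/√n) = (64.08 - 68) / (12.32/√41) = -2.037
p-value = 0.0483

Since p-value < α = 0.1, we reject H₀.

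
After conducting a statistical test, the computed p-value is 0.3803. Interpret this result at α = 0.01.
Since p = 0.3803 > α = 0.01, fail to reject H₀.
There is insufficient evidence to reject the null hypothesis; the result is not statistically significant at the 0.01 level.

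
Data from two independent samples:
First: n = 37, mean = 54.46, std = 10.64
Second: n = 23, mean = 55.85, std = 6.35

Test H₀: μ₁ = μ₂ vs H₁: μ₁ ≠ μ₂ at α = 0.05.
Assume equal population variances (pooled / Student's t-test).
Student's two-sample t-test (equal variances):
H₀: μ₁ = μ₂
H₁: μ₁ ≠ μ₂
df = n₁ + n₂ - 2 = 58
Pooled variance s_p² = [(n₁-1)s₁² + (n₂-1)s₂²] / (n₁ + n₂ - 2) = [(36)(10.64²) + (22)(6.35²)] / 58 = 85.5628
SE = √(s_p²(1/n₁ + 1/n₂)) = √(85.5628 × (1/37 + 1/23)) = 2.4561
t = (x̄₁ - x̄₂) / SE = (54.46 - 55.85) / 2.4561 = -1.39 / 2.4561 = -0.566
p-value = 0.5736

Since p-value > α = 0.05, we fail to reject H₀.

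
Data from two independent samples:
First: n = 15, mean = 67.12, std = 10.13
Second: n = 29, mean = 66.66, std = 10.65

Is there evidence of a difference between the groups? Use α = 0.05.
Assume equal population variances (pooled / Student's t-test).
Student's two-sample t-test (equal variances):
H₀: μ₁ = μ₂
H₁: μ₁ ≠ μ₂
df = n₁ + n₂ - 2 = 42
Pooled variance s_p² = [(n₁-1)s₁² + (n₂-1)s₂²] / (n₁ + n₂ - 2) = [(14)(10.13²) + (28)(10.65²)] / 42 = 109.8206
SE = √(s_p²(1/n₁ + 1/n₂)) = √(109.8206 × (1/15 + 1/29)) = 3.3329
t = (x̄₁ - x̄₂) / SE = (67.12 - 66.66) / 3.3329 = 0.46 / 3.3329 = 0.138
p-value = 0.8909

Since p-value > α = 0.05, we fail to reject H₀.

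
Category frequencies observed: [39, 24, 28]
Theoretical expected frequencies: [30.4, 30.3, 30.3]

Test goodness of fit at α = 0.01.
Chi-square goodness of fit test:
H₀: observed counts match expected distribution
H₁: observed counts differ from expected distribution
df = k - 1 = 2
χ² = Σ(O - E)²/E
   = (39 - 30.4)²/30.4 + (24 - 30.3)²/30.3 + (28 - 30.3)²/30.3
   = 2.433 + 1.310 + 0.175
   = 3.92
p-value = 0.1410

Since p-value > α = 0.01, we fail to reject H₀.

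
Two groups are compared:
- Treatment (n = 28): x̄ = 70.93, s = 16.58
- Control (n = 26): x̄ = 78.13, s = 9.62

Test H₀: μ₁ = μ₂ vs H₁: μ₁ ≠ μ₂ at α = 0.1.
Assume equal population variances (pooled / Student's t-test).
Student's two-sample t-test (equal variances):
H₀: μ₁ = μ₂
H₁: μ₁ ≠ μ₂
df = n₁ + n₂ - 2 = 52
Pooled variance s_p² = [(n₁-1)s₁² + (n₂-1)s₂²] / (n₁ + n₂ - 2) = [(27)(16.58²) + (25)(9.62²)] / 52 = 187.2272
SE = √(s_p²(1/n₁ + 1/n₂)) = √(187.2272 × (1/28 + 1/26)) = 3.7266
t = (x̄₁ - x̄₂) / SE = (70.93 - 78.13) / 3.7266 = -7.20 / 3.7266 = -1.932
p-value = 0.0588

Since p-value < α = 0.1, we reject H₀.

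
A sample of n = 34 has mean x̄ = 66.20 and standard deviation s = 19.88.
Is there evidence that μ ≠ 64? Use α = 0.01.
One-sample t-test:
H₀: μ = 64
H₁: μ ≠ 64
df = n - 1 = 33
t = (x̄ - μ₀) / (s/√n) = (66.20 - 64) / (19.88/√34) = 0.645
p-value = 0.5232

Since p-value > α = 0.01, we fail to reject H₀.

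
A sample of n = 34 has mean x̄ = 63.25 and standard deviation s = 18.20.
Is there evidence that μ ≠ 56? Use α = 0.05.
One-sample t-test:
H₀: μ = 56
H₁: μ ≠ 56
df = n - 1 = 33
t = (x̄ - μ₀) / (s/√n) = (63.25 - 56) / (18.20/√34) = 2.323
p-value = 0.0265

Since p-value < α = 0.05, we reject H₀.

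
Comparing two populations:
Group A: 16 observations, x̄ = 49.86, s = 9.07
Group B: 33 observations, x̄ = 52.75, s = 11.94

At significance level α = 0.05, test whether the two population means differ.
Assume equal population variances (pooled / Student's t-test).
Student's two-sample t-test (equal variances):
H₀: μ₁ = μ₂
H₁: μ₁ ≠ μ₂
df = n₁ + n₂ - 2 = 47
Pooled variance s_p² = [(n₁-1)s₁² + (n₂-1)s₂²] / (n₁ + n₂ - 2) = [(15)(9.07²) + (32)(11.94²)] / 47 = 123.3193
SE = √(s_p²(1/n₁ + 1/n₂)) = √(123.3193 × (1/16 + 1/33)) = 3.3830
t = (x̄₁ - x̄₂) / SE = (49.86 - 52.75) / 3.3830 = -2.89 / 3.3830 = -0.854
p-value = 0.3973

Since p-value > α = 0.05, we fail to reject H₀.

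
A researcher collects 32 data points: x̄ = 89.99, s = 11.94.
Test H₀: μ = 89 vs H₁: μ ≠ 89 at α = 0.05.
One-sample t-test:
H₀: μ = 89
H₁: μ ≠ 89
df = n - 1 = 31
t = (x̄ - μ₀) / (s/√n) = (89.99 - 89) / (11.94/√32) = 0.469
p-value = 0.6423

Since p-value > α = 0.05, we fail to reject H₀.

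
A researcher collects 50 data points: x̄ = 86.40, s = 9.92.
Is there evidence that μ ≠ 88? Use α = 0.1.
One-sample t-test:
H₀: μ = 88
H₁: μ ≠ 88
df = n - 1 = 49
t = (x̄ - μ₀) / (s/√n) = (86.40 - 88) / (9.92/√50) = -1.140
p-value = 0.2596

Since p-value > α = 0.1, we fail to reject H₀.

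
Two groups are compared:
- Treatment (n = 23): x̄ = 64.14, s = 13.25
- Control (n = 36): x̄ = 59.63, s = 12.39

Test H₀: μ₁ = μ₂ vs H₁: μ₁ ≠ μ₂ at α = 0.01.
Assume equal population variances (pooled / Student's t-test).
Student's two-sample t-test (equal variances):
H₀: μ₁ = μ₂
H₁: μ₁ ≠ μ₂
df = n₁ + n₂ - 2 = 57
Pooled variance s_p² = [(n₁-1)s₁² + (n₂-1)s₂²] / (n₁ + n₂ - 2) = [(22)(13.25²) + (35)(12.39²)] / 57 = 162.0228
SE = √(s_p²(1/n₁ + 1/n₂)) = √(162.0228 × (1/23 + 1/36)) = 3.3978
t = (x̄₁ - x̄₂) / SE = (64.14 - 59.63) / 3.3978 = 4.51 / 3.3978 = 1.327
p-value = 0.1897

Since p-value > α = 0.01, we fail to reject H₀.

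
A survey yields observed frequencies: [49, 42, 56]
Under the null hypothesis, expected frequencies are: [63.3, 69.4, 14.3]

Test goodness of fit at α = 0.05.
Chi-square goodness of fit test:
H₀: observed counts match expected distribution
H₁: observed counts differ from expected distribution
df = k - 1 = 2
χ² = Σ(O - E)²/E
   = (49 - 63.3)²/63.3 + (42 - 69.4)²/69.4 + (56 - 14.3)²/14.3
   = 3.230 + 10.818 + 121.601
   = 135.65
p-value < 0.0001

Since p-value < α = 0.05, we reject H₀.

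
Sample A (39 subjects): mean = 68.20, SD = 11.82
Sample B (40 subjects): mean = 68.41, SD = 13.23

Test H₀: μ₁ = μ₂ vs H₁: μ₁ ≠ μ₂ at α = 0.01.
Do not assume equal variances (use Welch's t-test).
Welch's two-sample t-test:
H₀: μ₁ = μ₂
H₁: μ₁ ≠ μ₂
s₁²/n₁ = 11.82²/39 = 3.5824,  s₂²/n₂ = 13.23²/40 = 4.3758
SE = √(s₁²/n₁ + s₂²/n₂) = √(3.5824 + 4.3758) = 2.8210
df (Welch-Satterthwaite) = (s₁²/n₁ + s₂²/n₂)² / [(s₁²/n₁)²/(n₁-1) + (s₂²/n₂)²/(n₂-1)] ≈ 76.43
t = (x̄₁ - x̄₂) / SE = (68.20 - 68.41) / 2.8210 = -0.21 / 2.8210 = -0.074
p-value = 0.9409

Since p-value > α = 0.01, we fail to reject H₀.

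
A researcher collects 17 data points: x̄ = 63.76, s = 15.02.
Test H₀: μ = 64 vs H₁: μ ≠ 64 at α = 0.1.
One-sample t-test:
H₀: μ = 64
H₁: μ ≠ 64
df = n - 1 = 16
t = (x̄ - μ₀) / (s/√n) = (63.76 - 64) / (15.02/√17) = -0.066
p-value = 0.9483

Since p-value > α = 0.1, we fail to reject H₀.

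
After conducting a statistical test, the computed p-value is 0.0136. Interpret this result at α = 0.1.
Since p = 0.0136 < α = 0.1, reject H₀.
There is sufficient evidence to reject the null hypothesis; the result is statistically significant at the 0.1 level.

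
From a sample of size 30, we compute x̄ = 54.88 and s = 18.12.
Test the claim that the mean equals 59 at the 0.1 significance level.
One-sample t-test:
H₀: μ = 59
H₁: μ ≠ 59
df = n - 1 = 29
t = (x̄ - μ₀) / (s/√n) = (54.88 - 59) / (18.12/√30) = -1.245
p-value = 0.2230

Since p-value > α = 0.1, we fail to reject H₀.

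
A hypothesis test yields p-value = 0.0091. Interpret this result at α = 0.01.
Since p = 0.0091 < α = 0.01, reject H₀.
There is sufficient evidence to reject the null hypothesis; the result is statistically significant at the 0.01 level.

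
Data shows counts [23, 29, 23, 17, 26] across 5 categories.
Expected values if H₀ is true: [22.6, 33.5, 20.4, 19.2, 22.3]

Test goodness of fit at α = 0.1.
Chi-square goodness of fit test:
H₀: observed counts match expected distribution
H₁: observed counts differ from expected distribution
df = k - 1 = 4
χ² = Σ(O - E)²/E
   = (23 - 22.6)²/22.6 + (29 - 33.5)²/33.5 + (23 - 20.4)²/20.4 + (17 - 19.2)²/19.2 + (26 - 22.3)²/22.3
   = 0.007 + 0.604 + 0.331 + 0.252 + 0.614
   = 1.81
p-value = 0.7709

Since p-value > α = 0.1, we fail to reject H₀.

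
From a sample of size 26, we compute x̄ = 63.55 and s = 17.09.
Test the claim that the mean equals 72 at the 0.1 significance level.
One-sample t-test:
H₀: μ = 72
H₁: μ ≠ 72
df = n - 1 = 25
t = (x̄ - μ₀) / (s/√n) = (63.55 - 72) / (17.09/√26) = -2.521
p-value = 0.0184

Since p-value < α = 0.1, we reject H₀.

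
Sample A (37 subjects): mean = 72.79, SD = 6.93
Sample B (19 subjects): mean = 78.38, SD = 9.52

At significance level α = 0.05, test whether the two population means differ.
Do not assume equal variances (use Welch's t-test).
Welch's two-sample t-test:
H₀: μ₁ = μ₂
H₁: μ₁ ≠ μ₂
s₁²/n₁ = 6.93²/37 = 1.2980,  s₂²/n₂ = 9.52²/19 = 4.7700
SE = √(s₁²/n₁ + s₂²/n₂) = √(1.2980 + 4.7700) = 2.4633
df (Welch-Satterthwaite) = (s₁²/n₁ + s₂²/n₂)² / [(s₁²/n₁)²/(n₁-1) + (s₂²/n₂)²/(n₂-1)] ≈ 28.09
t = (x̄₁ - x̄₂) / SE = (72.79 - 78.38) / 2.4633 = -5.59 / 2.4633 = -2.269
p-value = 0.0311

Since p-value < α = 0.05, we reject H₀.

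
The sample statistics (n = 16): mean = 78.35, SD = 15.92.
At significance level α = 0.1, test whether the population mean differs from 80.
One-sample t-test:
H₀: μ = 80
H₁: μ ≠ 80
df = n - 1 = 15
t = (x̄ - μ₀) / (s/√n) = (78.35 - 80) / (15.92/√16) = -0.415
p-value = 0.6843

Since p-value > α = 0.1, we fail to reject H₀.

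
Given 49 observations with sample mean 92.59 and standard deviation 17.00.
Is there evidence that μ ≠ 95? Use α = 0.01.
One-sample t-test:
H₀: μ = 95
H₁: μ ≠ 95
df = n - 1 = 48
t = (x̄ - μ₀) / (s/√n) = (92.59 - 95) / (17.00/√49) = -0.992
p-value = 0.3260

Since p-value > α = 0.01, we fail to reject H₀.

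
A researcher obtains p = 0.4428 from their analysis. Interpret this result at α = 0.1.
Since p = 0.4428 > α = 0.1, fail to reject H₀.
There is insufficient evidence to reject the null hypothesis; the result is not statistically significant at the 0.1 level.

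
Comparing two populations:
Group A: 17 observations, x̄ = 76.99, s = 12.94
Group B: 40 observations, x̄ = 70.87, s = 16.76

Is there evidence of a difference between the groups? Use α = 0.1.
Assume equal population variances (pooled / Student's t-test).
Student's two-sample t-test (equal variances):
H₀: μ₁ = μ₂
H₁: μ₁ ≠ μ₂
df = n₁ + n₂ - 2 = 55
Pooled variance s_p² = [(n₁-1)s₁² + (n₂-1)s₂²] / (n₁ + n₂ - 2) = [(16)(12.94²) + (39)(16.76²)] / 55 = 247.8928
SE = √(s_p²(1/n₁ + 1/n₂)) = √(247.8928 × (1/17 + 1/40)) = 4.5584
t = (x̄₁ - x̄₂) / SE = (76.99 - 70.87) / 4.5584 = 6.12 / 4.5584 = 1.343
p-value = 0.1849

Since p-value > α = 0.1, we fail to reject H₀.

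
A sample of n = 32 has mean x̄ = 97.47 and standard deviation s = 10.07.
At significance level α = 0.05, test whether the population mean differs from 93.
One-sample t-test:
H₀: μ = 93
H₁: μ ≠ 93
df = n - 1 = 31
t = (x̄ - μ₀) / (s/√n) = (97.47 - 93) / (10.07/√32) = 2.511
p-value = 0.0175

Since p-value < α = 0.05, we reject H₀.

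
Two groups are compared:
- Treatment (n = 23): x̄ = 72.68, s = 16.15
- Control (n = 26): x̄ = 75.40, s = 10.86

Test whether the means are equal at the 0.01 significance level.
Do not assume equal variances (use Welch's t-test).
Welch's two-sample t-test:
H₀: μ₁ = μ₂
H₁: μ₁ ≠ μ₂
s₁²/n₁ = 16.15²/23 = 11.3401,  s₂²/n₂ = 10.86²/26 = 4.5361
SE = √(s₁²/n₁ + s₂²/n₂) = √(11.3401 + 4.5361) = 3.9845
df (Welch-Satterthwaite) = (s₁²/n₁ + s₂²/n₂)² / [(s₁²/n₁)²/(n₁-1) + (s₂²/n₂)²/(n₂-1)] ≈ 37.80
t = (x̄₁ - x̄₂) / SE = (72.68 - 75.40) / 3.9845 = -2.72 / 3.9845 = -0.683
p-value = 0.4990

Since p-value > α = 0.01, we fail to reject H₀.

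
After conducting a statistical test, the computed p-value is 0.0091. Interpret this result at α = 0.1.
Since p = 0.0091 < α = 0.1, reject H₀.
There is sufficient evidence to reject the null hypothesis; the result is statistically significant at the 0.1 level.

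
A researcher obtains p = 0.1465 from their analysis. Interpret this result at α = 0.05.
Since p = 0.1465 > α = 0.05, fail to reject H₀.
There is insufficient evidence to reject the null hypothesis; the result is not statistically significant at the 0.05 level.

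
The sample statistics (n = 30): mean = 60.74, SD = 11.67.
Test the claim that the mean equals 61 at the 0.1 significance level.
One-sample t-test:
H₀: μ = 61
H₁: μ ≠ 61
df = n - 1 = 29
t = (x̄ - μ₀) / (s/√n) = (60.74 - 61) / (11.67/√30) = -0.122
p-value = 0.9037

Since p-value > α = 0.1, we fail to reject H₀.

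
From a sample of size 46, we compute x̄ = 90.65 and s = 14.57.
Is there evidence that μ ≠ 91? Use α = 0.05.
One-sample t-test:
H₀: μ = 91
H₁: μ ≠ 91
df = n - 1 = 45
t = (x̄ - μ₀) / (s/√n) = (90.65 - 91) / (14.57/√46) = -0.163
p-value = 0.8713

Since p-value > α = 0.05, we fail to reject H₀.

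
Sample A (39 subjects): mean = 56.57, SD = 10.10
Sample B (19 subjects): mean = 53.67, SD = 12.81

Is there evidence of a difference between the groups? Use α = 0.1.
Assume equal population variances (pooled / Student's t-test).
Student's two-sample t-test (equal variances):
H₀: μ₁ = μ₂
H₁: μ₁ ≠ μ₂
df = n₁ + n₂ - 2 = 56
Pooled variance s_p² = [(n₁-1)s₁² + (n₂-1)s₂²] / (n₁ + n₂ - 2) = [(38)(10.10²) + (18)(12.81²)] / 56 = 121.9662
SE = √(s_p²(1/n₁ + 1/n₂)) = √(121.9662 × (1/39 + 1/19)) = 3.0898
t = (x̄₁ - x̄₂) / SE = (56.57 - 53.67) / 3.0898 = 2.90 / 3.0898 = 0.939
p-value = 0.3520

Since p-value > α = 0.1, we fail to reject H₀.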